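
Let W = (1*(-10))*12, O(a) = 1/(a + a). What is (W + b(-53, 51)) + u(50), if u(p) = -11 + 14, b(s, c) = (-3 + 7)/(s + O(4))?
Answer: -49523/423 ≈ -117.08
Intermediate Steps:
O(a) = 1/(2*a)
W = -120 (W = -10*12 = -120)
b(s, c) = 4/(⅛ + s) (b(s, c) = (-3 + 7)/(s + (½)/4) = 4/(s + (½)*(¼)) = 4/(s + ⅛) = 4/(⅛ + s))
u(p) = 3
(W + b(-53, 51)) + u(50) = (-120 + 32/(1 + 8*(-53))) + 3 = (-120 + 32/(1 - 424)) + 3 = (-120 + 32/(-423)) + 3 = (-120 + 32*(-1/423)) + 3 = (-120 - 32/423) + 3 = -50792/423 + 3 = -49523/423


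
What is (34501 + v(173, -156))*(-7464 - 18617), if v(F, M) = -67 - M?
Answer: -902141790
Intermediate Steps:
(34501 + v(173, -156))*(-7464 - 18617) = (34501 + (-67 - 1*(-156)))*(-7464 - 18617) = (34501 + (-67 + 156))*(-26081) = (34501 + 89)*(-26081) = 34590*(-26081) = -902141790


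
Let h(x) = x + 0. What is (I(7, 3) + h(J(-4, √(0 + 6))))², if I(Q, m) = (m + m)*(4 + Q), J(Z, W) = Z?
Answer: 3844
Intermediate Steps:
I(Q, m) = 2*m*(4 + Q) (I(Q, m) = (2*m)*(4 + Q) = 2*m*(4 + Q))
h(x) = x
(I(7, 3) + h(J(-4, √(0 + 6))))² = (2*3*(4 + 7) - 4)² = (2*3*11 - 4)² = (66 - 4)² = 62² = 3844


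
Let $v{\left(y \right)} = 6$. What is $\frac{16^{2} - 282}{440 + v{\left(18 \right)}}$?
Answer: $- \frac{13}{223} \approx -0.058296$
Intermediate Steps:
$\frac{16^{2} - 282}{440 + v{\left(18 \right)}} = \frac{16^{2} - 282}{440 + 6} = \frac{256 - 282}{446} = \left(-26\right) \frac{1}{446} = - \frac{13}{223}$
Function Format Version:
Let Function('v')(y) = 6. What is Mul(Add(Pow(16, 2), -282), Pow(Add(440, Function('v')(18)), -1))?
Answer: Rational(-13, 223) ≈ -0.058296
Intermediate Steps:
Mul(Add(Pow(16, 2), -282), Pow(Add(440, Function('v')(18)), -1)) = Mul(Add(Pow(16, 2), -282), Pow(Add(440, 6), -1)) = Mul(Add(256, -282), Pow(446, -1)) = Mul(-26, Rational(1, 446)) = Rational(-13, 223)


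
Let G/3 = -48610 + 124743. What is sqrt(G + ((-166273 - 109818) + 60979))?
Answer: sqrt(13287) ≈ 115.27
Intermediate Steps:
G = 228399 (G = 3*(-48610 + 124743) = 3*76133 = 228399)
sqrt(G + ((-166273 - 109818) + 60979)) = sqrt(228399 + ((-166273 - 109818) + 60979)) = sqrt(228399 + (-276091 + 60979)) = sqrt(228399 - 215112) = sqrt(13287)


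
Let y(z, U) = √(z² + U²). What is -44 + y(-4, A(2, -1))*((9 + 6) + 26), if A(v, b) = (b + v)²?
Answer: -44 + 41*√17 ≈ 125.05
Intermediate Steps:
y(z, U) = √(U² + z²)
-44 + y(-4, A(2, -1))*((9 + 6) + 26) = -44 + √(((-1 + 2)²)² + (-4)²)*((9 + 6) + 26) = -44 + √((1²)² + 16)*(15 + 26) = -44 + √(1² + 16)*41 = -44 + √(1 + 16)*41 = -44 + √17*41 = -44 + 41*√17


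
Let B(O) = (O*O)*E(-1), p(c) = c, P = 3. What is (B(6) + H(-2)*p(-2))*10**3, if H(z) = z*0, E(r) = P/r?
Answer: -108000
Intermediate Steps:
E(r) = 3/r
B(O) = -3*O**2 (B(O) = (O*O)*(3/(-1)) = O**2*(3*(-1)) = O**2*(-3) = -3*O**2)
H(z) = 0
(B(6) + H(-2)*p(-2))*10**3 = (-3*6**2 + 0*(-2))*10**3 = (-3*36 + 0)*1000 = (-108 + 0)*1000 = -108*1000 = -108000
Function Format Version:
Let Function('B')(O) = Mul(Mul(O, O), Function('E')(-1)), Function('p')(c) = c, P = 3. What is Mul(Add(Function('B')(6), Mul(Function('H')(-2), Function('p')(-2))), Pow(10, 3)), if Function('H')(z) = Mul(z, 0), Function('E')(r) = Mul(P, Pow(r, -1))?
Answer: -108000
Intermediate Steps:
Function('E')(r) = Mul(3, Pow(r, -1))
Function('B')(O) = Mul(-3, Pow(O, 2)) (Function('B')(O) = Mul(Mul(O, O), Mul(3, Pow(-1, -1))) = Mul(Pow(O, 2), Mul(3, -1)) = Mul(Pow(O, 2), -3) = Mul(-3, Pow(O, 2)))
Function('H')(z) = 0
Mul(Add(Function('B')(6), Mul(Function('H')(-2), Function('p')(-2))), Pow(10, 3)) = Mul(Add(Mul(-3, Pow(6, 2)), Mul(0, -2)), Pow(10, 3)) = Mul(Add(Mul(-3, 36), 0), 1000) = Mul(Add(-108, 0), 1000) = Mul(-108, 1000) = -108000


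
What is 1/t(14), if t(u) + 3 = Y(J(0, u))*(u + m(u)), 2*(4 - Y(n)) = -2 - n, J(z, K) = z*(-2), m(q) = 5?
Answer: 1/92 ≈ 0.010870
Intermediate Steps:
J(z, K) = -2*z
Y(n) = 5 + n/2 (Y(n) = 4 - (-2 - n)/2 = 4 + (1 + n/2) = 5 + n/2)
t(u) = 22 + 5*u (t(u) = -3 + (5 + (-2*0)/2)*(u + 5) = -3 + (5 + (½)*0)*(5 + u) = -3 + (5 + 0)*(5 + u) = -3 + 5*(5 + u) = -3 + (25 + 5*u) = 22 + 5*u)
1/t(14) = 1/(22 + 5*14) = 1/(22 + 70) = 1/92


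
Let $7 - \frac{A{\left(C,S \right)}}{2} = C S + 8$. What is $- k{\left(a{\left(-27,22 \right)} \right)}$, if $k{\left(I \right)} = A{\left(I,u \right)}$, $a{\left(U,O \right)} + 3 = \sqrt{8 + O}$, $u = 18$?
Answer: $-106 + 36 \sqrt{30} \approx 91.18$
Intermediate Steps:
$A{\left(C,S \right)} = -2 - 2 C S$ ($A{\left(C,S \right)} = 14 - 2 \left(C S + 8\right) = 14 - 2 \left(8 + C S\right) = 14 - \left(16 + 2 C S\right) = -2 - 2 C S$)
$a{\left(U,O \right)} = -3 + \sqrt{8 + O}$
$k{\left(I \right)} = -2 - 36 I$ ($k{\left(I \right)} = -2 - 2 I 18 = -2 - 36 I$)
$- k{\left(a{\left(-27,22 \right)} \right)} = - (-2 - 36 \left(-3 + \sqrt{8 + 22}\right)) = - (-2 - 36 \left(-3 + \sqrt{30}\right)) = - (-2 + \left(108 - 36 \sqrt{30}\right)) = - (106 - 36 \sqrt{30}) = -106 + 36 \sqrt{30}$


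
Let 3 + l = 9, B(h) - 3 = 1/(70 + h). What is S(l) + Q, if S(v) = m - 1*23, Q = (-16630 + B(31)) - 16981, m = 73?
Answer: -3389357/101 ≈ -33558.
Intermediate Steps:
B(h) = 3 + 1/(70 + h)
l = 6 (l = -3 + 9 = 6)
Q = -3394407/101 (Q = (-16630 + (211 + 3*31)/(70 + 31)) - 16981 = (-16630 + (211 + 93)/101) - 16981 = (-16630 + (1/101)*304) - 16981 = (-16630 + 304/101) - 16981 = -1679326/101 - 16981 = -3394407/101 ≈ -33608.)
S(v) = 50 (S(v) = 73 - 1*23 = 73 - 23 = 50)
S(l) + Q = 50 - 3394407/101 = -3389357/101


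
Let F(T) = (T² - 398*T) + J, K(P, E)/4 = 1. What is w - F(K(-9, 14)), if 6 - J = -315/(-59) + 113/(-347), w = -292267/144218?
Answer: 4644361593773/2952575114 ≈ 1573.0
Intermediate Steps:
K(P, E) = 4 (K(P, E) = 4*1 = 4)
w = -292267/144218 (w = -292267*1/144218 = -292267/144218 ≈ -2.0266)
J = 20200/20473 (J = 6 - (-315/(-59) + 113/(-347)) = 6 - (-315*(-1/59) + 113*(-1/347)) = 6 - (315/59 - 113/347) = 6 - 1*102638/20473 = 6 - 102638/20473 = 20200/20473 ≈ 0.98667)
F(T) = 20200/20473 + T² - 398*T (F(T) = (T² - 398*T) + 20200/20473 = 20200/20473 + T² - 398*T)
w - F(K(-9, 14)) = -292267/144218 - (20200/20473 + 4² - 398*4) = -292267/144218 - (20200/20473 + 16 - 1592) = -292267/144218 - 1*(-32245248/20473) = -292267/144218 + 32245248/20473 = 4644361593773/2952575114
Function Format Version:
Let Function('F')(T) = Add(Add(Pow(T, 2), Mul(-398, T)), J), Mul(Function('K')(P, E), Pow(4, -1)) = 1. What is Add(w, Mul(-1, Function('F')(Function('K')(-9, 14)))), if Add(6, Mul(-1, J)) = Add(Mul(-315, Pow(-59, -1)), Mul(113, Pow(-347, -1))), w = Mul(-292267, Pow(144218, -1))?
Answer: Rational(4644361593773, 2952575114) ≈ 1573.0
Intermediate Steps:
Function('K')(P, E) = 4 (Function('K')(P, E) = Mul(4, 1) = 4)
w = Rational(-292267, 144218) (w = Mul(-292267, Rational(1, 144218)) = Rational(-292267, 144218) ≈ -2.0266)
J = Rational(20200, 20473) (J = Add(6, Mul(-1, Add(Mul(-315, Pow(-59, -1)), Mul(113, Pow(-347, -1))))) = Add(6, Mul(-1, Add(Mul(-315, Rational(-1, 59)), Mul(113, Rational(-1, 347))))) = Add(6, Mul(-1, Add(Rational(315, 59), Rational(-113, 347)))) = Add(6, Mul(-1, Rational(102638, 20473))) = Add(6, Rational(-102638, 20473)) = Rational(20200, 20473) ≈ 0.98667)
Function('F')(T) = Add(Rational(20200, 20473), Pow(T, 2), Mul(-398, T)) (Function('F')(T) = Add(Add(Pow(T, 2), Mul(-398, T)), Rational(20200, 20473)) = Add(Rational(20200, 20473), Pow(T, 2), Mul(-398, T)))
Add(w, Mul(-1, Function('F')(Function('K')(-9, 14)))) = Add(Rational(-292267, 144218), Mul(-1, Add(Rational(20200, 20473), Pow(4, 2), Mul(-398, 4)))) = Add(Rational(-292267, 144218), Mul(-1, Add(Rational(20200, 20473), 16, -1592))) = Add(Rational(-292267, 144218), Mul(-1, Rational(-32245248, 20473))) = Add(Rational(-292267, 144218), Rational(32245248, 20473)) = Rational(4644361593773, 2952575114)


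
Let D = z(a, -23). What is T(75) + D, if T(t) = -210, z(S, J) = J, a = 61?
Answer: -233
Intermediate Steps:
D = -23
T(75) + D = -210 - 23 = -233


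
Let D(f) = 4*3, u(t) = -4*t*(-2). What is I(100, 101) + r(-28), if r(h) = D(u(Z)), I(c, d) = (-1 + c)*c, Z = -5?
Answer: 9912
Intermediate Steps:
u(t) = 8*t
I(c, d) = c*(-1 + c)
D(f) = 12
r(h) = 12
I(100, 101) + r(-28) = 100*(-1 + 100) + 12 = 100*99 + 12 = 9900 + 12 = 9912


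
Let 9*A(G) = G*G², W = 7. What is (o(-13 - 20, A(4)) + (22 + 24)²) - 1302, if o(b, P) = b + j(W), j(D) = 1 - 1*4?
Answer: 778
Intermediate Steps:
j(D) = -3 (j(D) = 1 - 4 = -3)
A(G) = G³/9 (A(G) = (G*G²)/9 = G³/9)
o(b, P) = -3 + b (o(b, P) = b - 3 = -3 + b)
(o(-13 - 20, A(4)) + (22 + 24)²) - 1302 = ((-3 + (-13 - 20)) + (22 + 24)²) - 1302 = ((-3 - 33) + 46²) - 1302 = (-36 + 2116) - 1302 = 2080 - 1302 = 778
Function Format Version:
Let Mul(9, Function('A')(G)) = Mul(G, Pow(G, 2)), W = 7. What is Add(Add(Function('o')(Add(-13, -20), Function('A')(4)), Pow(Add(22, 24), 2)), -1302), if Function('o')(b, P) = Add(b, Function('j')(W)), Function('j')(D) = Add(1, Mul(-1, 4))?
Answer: 778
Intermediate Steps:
Function('j')(D) = -3 (Function('j')(D) = Add(1, -4) = -3)
Function('A')(G) = Mul(Rational(1, 9), Pow(G, 3)) (Function('A')(G) = Mul(Rational(1, 9), Mul(G, Pow(G, 2))) = Mul(Rational(1, 9), Pow(G, 3)))
Function('o')(b, P) = Add(-3, b) (Function('o')(b, P) = Add(b, -3) = Add(-3, b))
Add(Add(Function('o')(Add(-13, -20), Function('A')(4)), Pow(Add(22, 24), 2)), -1302) = Add(Add(Add(-3, Add(-13, -20)), Pow(Add(22, 24), 2)), -1302) = Add(Add(Add(-3, -33), Pow(46, 2)), -1302) = Add(Add(-36, 2116), -1302) = Add(2080, -1302) = 778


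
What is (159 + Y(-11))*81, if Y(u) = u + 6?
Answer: 12474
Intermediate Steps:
Y(u) = 6 + u
(159 + Y(-11))*81 = (159 + (6 - 11))*81 = (159 - 5)*81 = 154*81 = 12474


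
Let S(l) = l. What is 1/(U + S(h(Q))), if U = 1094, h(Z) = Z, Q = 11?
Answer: 1/1105 ≈ 0.00090498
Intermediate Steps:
1/(U + S(h(Q))) = 1/(1094 + 11) = 1/1105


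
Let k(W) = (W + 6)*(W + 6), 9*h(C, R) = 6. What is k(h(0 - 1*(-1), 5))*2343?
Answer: 312400/3 ≈ 1.0413e+5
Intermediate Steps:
h(C, R) = ⅔ (h(C, R) = (⅑)*6 = ⅔)
k(W) = (6 + W)² (k(W) = (6 + W)*(6 + W) = (6 + W)²)
k(h(0 - 1*(-1), 5))*2343 = (6 + ⅔)²*2343 = (20/3)²*2343 = (400/9)*2343 = 312400/3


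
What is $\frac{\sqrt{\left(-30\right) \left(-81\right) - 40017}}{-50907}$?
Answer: $- \frac{i \sqrt{37587}}{50907} \approx - 0.0038084 i$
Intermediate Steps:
$\frac{\sqrt{\left(-30\right) \left(-81\right) - 40017}}{-50907} = \sqrt{2430 - 40017} \left(- \frac{1}{50907}\right) = \sqrt{-37587} \left(- \frac{1}{50907}\right) = i \sqrt{37587} \left(- \frac{1}{50907}\right) = - \frac{i \sqrt{37587}}{50907}$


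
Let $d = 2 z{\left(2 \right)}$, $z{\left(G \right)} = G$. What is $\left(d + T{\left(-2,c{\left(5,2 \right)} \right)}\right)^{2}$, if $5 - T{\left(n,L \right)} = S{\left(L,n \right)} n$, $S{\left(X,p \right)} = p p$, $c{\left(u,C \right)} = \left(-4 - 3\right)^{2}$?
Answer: $289$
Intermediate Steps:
$c{\left(u,C \right)} = 49$ ($c{\left(u,C \right)} = \left(-7\right)^{2} = 49$)
$S{\left(X,p \right)} = p^{2}$
$T{\left(n,L \right)} = 5 - n^{3}$ ($T{\left(n,L \right)} = 5 - n^{2} n = 5 - n^{3}$)
$d = 4$ ($d = 2 \cdot 2 = 4$)
$\left(d + T{\left(-2,c{\left(5,2 \right)} \right)}\right)^{2} = \left(4 + \left(5 - \left(-2\right)^{3}\right)\right)^{2} = \left(4 + \left(5 - -8\right)\right)^{2} = \left(4 + \left(5 + 8\right)\right)^{2} = \left(4 + 13\right)^{2} = 17^{2} = 289$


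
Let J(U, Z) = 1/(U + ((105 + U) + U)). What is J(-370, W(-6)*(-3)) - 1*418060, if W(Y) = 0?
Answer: -420150301/1005 ≈ -4.1806e+5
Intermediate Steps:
J(U, Z) = 1/(105 + 3*U) (J(U, Z) = 1/(U + (105 + 2*U)) = 1/(105 + 3*U))
J(-370, W(-6)*(-3)) - 1*418060 = 1/(3*(35 - 370)) - 1*418060 = (1/3)/(-335) - 418060 = (1/3)*(-1/335) - 418060 = -1/1005 - 418060 = -420150301/1005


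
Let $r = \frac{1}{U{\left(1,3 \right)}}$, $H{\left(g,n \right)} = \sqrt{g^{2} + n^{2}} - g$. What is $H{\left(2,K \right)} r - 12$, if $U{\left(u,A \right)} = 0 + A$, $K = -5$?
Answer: $- \frac{38}{3} + \frac{\sqrt{29}}{3} \approx -10.872$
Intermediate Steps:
$U{\left(u,A \right)} = A$
$r = \frac{1}{3} \approx 0.33333$
$H{\left(2,K \right)} r - 12 = \left(\sqrt{2^{2} + \left(-5\right)^{2}} - 2\right) \frac{1}{3} - 12 = \left(\sqrt{4 + 25} - 2\right) \frac{1}{3} - 12 = \left(\sqrt{29} - 2\right) \frac{1}{3} - 12 = \left(-2 + \sqrt{29}\right) \frac{1}{3} - 12 = \left(- \frac{2}{3} + \frac{\sqrt{29}}{3}\right) - 12 = - \frac{38}{3} + \frac{\sqrt{29}}{3}$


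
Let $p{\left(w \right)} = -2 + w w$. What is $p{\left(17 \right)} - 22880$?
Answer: $-22593$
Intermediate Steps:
$p{\left(w \right)} = -2 + w^{2}$
$p{\left(17 \right)} - 22880 = \left(-2 + 17^{2}\right) - 22880 = \left(-2 + 289\right) - 22880 = 287 - 22880 = -22593$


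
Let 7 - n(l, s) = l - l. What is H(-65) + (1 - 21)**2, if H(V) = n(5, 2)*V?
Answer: -55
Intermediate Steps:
n(l, s) = 7 (n(l, s) = 7 - (l - l) = 7 - 1*0 = 7 + 0 = 7)
H(V) = 7*V
H(-65) + (1 - 21)**2 = 7*(-65) + (1 - 21)**2 = -455 + (-20)**2 = -455 + 400 = -55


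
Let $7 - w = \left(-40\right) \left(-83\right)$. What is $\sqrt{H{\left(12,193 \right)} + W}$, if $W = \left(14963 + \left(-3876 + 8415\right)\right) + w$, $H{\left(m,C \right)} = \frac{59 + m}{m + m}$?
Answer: $\frac{\sqrt{2331642}}{12} \approx 127.25$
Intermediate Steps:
$H{\left(m,C \right)} = \frac{59 + m}{2 m}$
$w = -3313$ ($w = 7 - \left(-40\right) \left(-83\right) = 7 - 3320 = -3313$)
$W = 16189$ ($W = \left(14963 + \left(-3876 + 8415\right)\right) - 3313 = \left(14963 + 4539\right) - 3313 = 19502 - 3313 = 16189$)
$\sqrt{H{\left(12,193 \right)} + W} = \sqrt{\frac{59 + 12}{2 \cdot 12} + 16189} = \sqrt{\frac{1}{2} \cdot \frac{1}{12} \cdot 71 + 16189} = \sqrt{\frac{71}{24} + 16189} = \sqrt{\frac{388607}{24}} = \frac{\sqrt{2331642}}{12}$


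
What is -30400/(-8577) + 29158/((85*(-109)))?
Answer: 31567834/79465905 ≈ 0.39725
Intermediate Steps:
-30400/(-8577) + 29158/((85*(-109))) = -30400*(-1/8577) + 29158/(-9265) = 30400/8577 + 29158*(-1/9265) = 30400/8577 - 29158/9265 = 31567834/79465905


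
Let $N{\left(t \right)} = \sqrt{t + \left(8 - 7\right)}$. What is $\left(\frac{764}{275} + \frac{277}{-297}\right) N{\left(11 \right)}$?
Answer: $\frac{27406 \sqrt{3}}{7425} \approx 6.3931$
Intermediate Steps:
$N{\left(t \right)} = \sqrt{1 + t}$ ($N{\left(t \right)} = \sqrt{t + \left(8 - 7\right)} = \sqrt{t + 1} = \sqrt{1 + t}$)
$\left(\frac{764}{275} + \frac{277}{-297}\right) N{\left(11 \right)} = \left(\frac{764}{275} + \frac{277}{-297}\right) \sqrt{1 + 11} = \left(764 \cdot \frac{1}{275} + 277 \left(- \frac{1}{297}\right)\right) \sqrt{12} = \left(\frac{764}{275} - \frac{277}{297}\right) 2 \sqrt{3} = \frac{13703 \cdot 2 \sqrt{3}}{7425} = \frac{27406 \sqrt{3}}{7425}$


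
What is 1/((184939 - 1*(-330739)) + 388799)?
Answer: 1/904477 ≈ 1.1056e-6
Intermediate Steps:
1/((184939 - 1*(-330739)) + 388799) = 1/((184939 + 330739) + 388799) = 1/(515678 + 388799) = 1/904477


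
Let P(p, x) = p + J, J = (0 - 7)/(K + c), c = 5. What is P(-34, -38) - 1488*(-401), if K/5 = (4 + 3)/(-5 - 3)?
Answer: 2983214/5 ≈ 5.9664e+5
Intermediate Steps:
K = -35/8 (K = 5*((4 + 3)/(-5 - 3)) = 5*(7/(-8)) = 5*(7*(-⅛)) = 5*(-7/8) = -35/8 ≈ -4.3750)
J = -56/5 (J = (0 - 7)/(-35/8 + 5) = -7/5/8 = -7*8/5 = -56/5 ≈ -11.200)
P(p, x) = -56/5 + p (P(p, x) = p - 56/5 = -56/5 + p)
P(-34, -38) - 1488*(-401) = (-56/5 - 34) - 1488*(-401) = -226/5 + 596688 = 2983214/5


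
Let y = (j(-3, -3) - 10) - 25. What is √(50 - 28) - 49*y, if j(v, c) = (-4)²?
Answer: 931 + √22 ≈ 935.69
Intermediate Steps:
j(v, c) = 16
y = -19 (y = (16 - 10) - 25 = 6 - 25 = -19)
√(50 - 28) - 49*y = √(50 - 28) - 49*(-19) = √22 + 931 = 931 + √22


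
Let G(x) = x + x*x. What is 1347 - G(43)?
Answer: -545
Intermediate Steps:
G(x) = x + x**2
1347 - G(43) = 1347 - 43*(1 + 43) = 1347 - 43*44 = 1347 - 1*1892 = 1347 - 1892 = -545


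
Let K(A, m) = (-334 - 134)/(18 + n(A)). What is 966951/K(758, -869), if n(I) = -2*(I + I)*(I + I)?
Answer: 246921359433/26 ≈ 9.4970e+9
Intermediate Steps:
n(I) = -8*I² (n(I) = -2*2*I*2*I = -8*I²)
K(A, m) = -468/(18 - 8*A²) (K(A, m) = (-334 - 134)/(18 - 8*A²) = -468/(18 - 8*A²))
966951/K(758, -869) = 966951/((234/(-9 + 4*758²))) = 966951/((234/(-9 + 4*574564))) = 966951/((234/(-9 + 2298256))) = 966951/((234/2298247)) = 966951/((234*(1/2298247))) = 966951/(234/2298247) = 966951*(2298247/234) = 246921359433/26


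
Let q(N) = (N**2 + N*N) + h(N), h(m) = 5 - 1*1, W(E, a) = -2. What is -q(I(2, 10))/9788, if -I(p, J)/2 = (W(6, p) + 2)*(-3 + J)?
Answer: -1/2447 ≈ -0.00040866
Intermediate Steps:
h(m) = 4 (h(m) = 5 - 1 = 4)
I(p, J) = 0 (I(p, J) = -2*(-2 + 2)*(-3 + J) = -0*(-3 + J) = -2*0 = 0)
q(N) = 4 + 2*N**2 (q(N) = (N**2 + N*N) + 4 = (N**2 + N**2) + 4 = 2*N**2 + 4 = 4 + 2*N**2)
-q(I(2, 10))/9788 = -(4 + 2*0**2)/9788 = -(4 + 2*0)/9788 = -(4 + 0)/9788 = -4/9788 = -1*1/2447 = -1/2447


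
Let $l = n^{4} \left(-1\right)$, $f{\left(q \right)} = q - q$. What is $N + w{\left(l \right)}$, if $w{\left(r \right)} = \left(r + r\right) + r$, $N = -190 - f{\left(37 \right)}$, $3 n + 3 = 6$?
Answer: $-193$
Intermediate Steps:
$f{\left(q \right)} = 0$
$n = 1$ ($n = -1 + \frac{1}{3} \cdot 6 = -1 + 2 = 1$)
$l = -1$ ($l = 1^{4} \left(-1\right) = 1 \left(-1\right) = -1$)
$N = -190$ ($N = -190 - 0 = -190 + 0 = -190$)
$w{\left(r \right)} = 3 r$ ($w{\left(r \right)} = 2 r + r = 3 r$)
$N + w{\left(l \right)} = -190 + 3 \left(-1\right) = -190 - 3 = -193$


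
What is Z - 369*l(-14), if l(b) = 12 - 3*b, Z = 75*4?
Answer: -19626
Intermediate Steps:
Z = 300
l(b) = 12 - 3*b
Z - 369*l(-14) = 300 - 369*(12 - 3*(-14)) = 300 - 369*(12 + 42) = 300 - 369*54 = 300 - 19926 = -19626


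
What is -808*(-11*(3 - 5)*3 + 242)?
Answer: -248864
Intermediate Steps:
-808*(-11*(3 - 5)*3 + 242) = -808*(-11*(-2)*3 + 242) = -808*(22*3 + 242) = -808*(66 + 242) = -808*308 = -248864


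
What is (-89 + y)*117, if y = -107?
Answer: -22932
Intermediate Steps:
(-89 + y)*117 = (-89 - 107)*117 = -196*117 = -22932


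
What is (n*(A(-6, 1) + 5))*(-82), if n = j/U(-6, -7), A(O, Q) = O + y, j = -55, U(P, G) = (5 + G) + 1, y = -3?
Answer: 18040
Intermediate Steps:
U(P, G) = 6 + G
A(O, Q) = -3 + O (A(O, Q) = O - 3 = -3 + O)
n = 55 (n = -55/(6 - 7) = -55/(-1) = -55*(-1) = 55)
(n*(A(-6, 1) + 5))*(-82) = (55*((-3 - 6) + 5))*(-82) = (55*(-9 + 5))*(-82) = (55*(-4))*(-82) = -220*(-82) = 18040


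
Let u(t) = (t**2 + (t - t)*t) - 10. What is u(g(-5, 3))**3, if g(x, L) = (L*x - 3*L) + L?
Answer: 80062991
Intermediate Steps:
g(x, L) = -2*L + L*x (g(x, L) = (-3*L + L*x) + L = -2*L + L*x)
u(t) = -10 + t**2 (u(t) = (t**2 + 0*t) - 10 = (t**2 + 0) - 10 = t**2 - 10 = -10 + t**2)
u(g(-5, 3))**3 = (-10 + (3*(-2 - 5))**2)**3 = (-10 + (3*(-7))**2)**3 = (-10 + (-21)**2)**3 = (-10 + 441)**3 = 431**3 = 80062991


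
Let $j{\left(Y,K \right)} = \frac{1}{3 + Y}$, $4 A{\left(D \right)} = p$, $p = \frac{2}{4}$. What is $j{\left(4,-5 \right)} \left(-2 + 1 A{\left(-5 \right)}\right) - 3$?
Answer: $- \frac{183}{56} \approx -3.2679$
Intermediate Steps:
$p = \frac{1}{2}$ ($p = 2 \cdot \frac{1}{4} = \frac{1}{2} \approx 0.5$)
$A{\left(D \right)} = \frac{1}{8}$ ($A{\left(D \right)} = \frac{1}{4} \cdot \frac{1}{2} = \frac{1}{8}$)
$j{\left(4,-5 \right)} \left(-2 + 1 A{\left(-5 \right)}\right) - 3 = \frac{-2 + 1 \cdot \frac{1}{8}}{3 + 4} - 3 = \frac{-2 + \frac{1}{8}}{7} - 3 = \frac{1}{7} \left(- \frac{15}{8}\right) - 3 = - \frac{15}{56} - 3 = - \frac{183}{56}$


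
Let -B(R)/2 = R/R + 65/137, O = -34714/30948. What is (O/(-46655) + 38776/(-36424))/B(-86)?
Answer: 479385137099653/1327944124391640 ≈ 0.36100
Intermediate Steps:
O = -17357/15474 (O = -34714*1/30948 = -17357/15474 ≈ -1.1217)
B(R) = -404/137 (B(R) = -2*(R/R + 65/137) = -2*(1 + 65*(1/137)) = -2*(1 + 65/137) = -2*202/137 = -404/137)
(O/(-46655) + 38776/(-36424))/B(-86) = (-17357/15474/(-46655) + 38776/(-36424))/(-404/137) = (-17357/15474*(-1/46655) + 38776*(-1/36424))*(-137/404) = (17357/721939470 - 4847/4553)*(-137/404) = -3499161584669/3286990406910*(-137/404) = 479385137099653/1327944124391640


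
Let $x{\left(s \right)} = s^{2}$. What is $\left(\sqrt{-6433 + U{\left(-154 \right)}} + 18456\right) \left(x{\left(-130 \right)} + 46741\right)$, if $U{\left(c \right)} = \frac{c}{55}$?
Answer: $1174558296 + \frac{63641 i \sqrt{160895}}{5} \approx 1.1746 \cdot 10^{9} + 5.1055 \cdot 10^{6} i$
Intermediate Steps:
$U{\left(c \right)} = \frac{c}{55}$ ($U{\left(c \right)} = c \frac{1}{55} = \frac{c}{55}$)
$\left(\sqrt{-6433 + U{\left(-154 \right)}} + 18456\right) \left(x{\left(-130 \right)} + 46741\right) = \left(\sqrt{-6433 + \frac{1}{55} \left(-154\right)} + 18456\right) \left(\left(-130\right)^{2} + 46741\right) = \left(\sqrt{-6433 - \frac{14}{5}} + 18456\right) \left(16900 + 46741\right) = \left(\sqrt{- \frac{32179}{5}} + 18456\right) 63641 = \left(\frac{i \sqrt{160895}}{5} + 18456\right) 63641 = \left(18456 + \frac{i \sqrt{160895}}{5}\right) 63641 = 1174558296 + \frac{63641 i \sqrt{160895}}{5}$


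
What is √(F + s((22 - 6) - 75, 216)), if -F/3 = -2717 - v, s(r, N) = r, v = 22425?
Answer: √75367 ≈ 274.53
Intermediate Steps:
F = 75426 (F = -3*(-2717 - 1*22425) = -3*(-2717 - 22425) = -3*(-25142) = 75426)
√(F + s((22 - 6) - 75, 216)) = √(75426 + ((22 - 6) - 75)) = √(75426 + (16 - 75)) = √(75426 - 59) = √75367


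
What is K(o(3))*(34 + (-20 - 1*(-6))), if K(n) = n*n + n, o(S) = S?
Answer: 240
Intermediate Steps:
K(n) = n + n² (K(n) = n² + n = n + n²)
K(o(3))*(34 + (-20 - 1*(-6))) = (3*(1 + 3))*(34 + (-20 - 1*(-6))) = (3*4)*(34 + (-20 + 6)) = 12*(34 - 14) = 12*20 = 240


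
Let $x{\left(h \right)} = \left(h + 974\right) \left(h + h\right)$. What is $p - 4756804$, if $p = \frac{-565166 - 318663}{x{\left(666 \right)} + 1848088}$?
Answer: $- \frac{19182136476501}{4032568} \approx -4.7568 \cdot 10^{6}$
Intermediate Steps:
$x{\left(h \right)} = 2 h \left(974 + h\right)$ ($x{\left(h \right)} = \left(974 + h\right) 2 h = 2 h \left(974 + h\right)$)
$p = - \frac{883829}{4032568}$ ($p = \frac{-565166 - 318663}{2 \cdot 666 \left(974 + 666\right) + 1848088} = - \frac{883829}{2 \cdot 666 \cdot 1640 + 1848088} = - \frac{883829}{2184480 + 1848088} = - \frac{883829}{4032568} \approx -0.21917$)
$p - 4756804 = - \frac{883829}{4032568} - 4756804 = - \frac{19182136476501}{4032568}$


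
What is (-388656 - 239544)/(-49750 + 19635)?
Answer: 125640/6023 ≈ 20.860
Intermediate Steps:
(-388656 - 239544)/(-49750 + 19635) = -628200/(-30115) = -628200*(-1/30115) = 125640/6023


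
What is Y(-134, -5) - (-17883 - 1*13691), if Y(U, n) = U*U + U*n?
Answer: 50200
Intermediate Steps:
Y(U, n) = U² + U*n
Y(-134, -5) - (-17883 - 1*13691) = -134*(-134 - 5) - (-17883 - 1*13691) = -134*(-139) - (-17883 - 13691) = 18626 - 1*(-31574) = 18626 + 31574 = 50200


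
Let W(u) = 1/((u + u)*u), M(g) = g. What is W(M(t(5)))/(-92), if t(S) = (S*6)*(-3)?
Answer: -1/1490400 ≈ -6.7096e-7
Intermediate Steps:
t(S) = -18*S (t(S) = (6*S)*(-3) = -18*S)
W(u) = 1/(2*u²) (W(u) = 1/(((2*u))*u) = (1/(2*u))/u = 1/(2*u²))
W(M(t(5)))/(-92) = (1/(2*(-18*5)²))/(-92) = ((½)/(-90)²)*(-1/92) = ((½)*(1/8100))*(-1/92) = (1/16200)*(-1/92) = -1/1490400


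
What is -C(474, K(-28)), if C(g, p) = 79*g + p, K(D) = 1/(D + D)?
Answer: -2096975/56 ≈ -37446.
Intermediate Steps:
K(D) = 1/(2*D)
C(g, p) = p + 79*g
-C(474, K(-28)) = -((½)/(-28) + 79*474) = -((½)*(-1/28) + 37446) = -(-1/56 + 37446) = -1*2096975/56 = -2096975/56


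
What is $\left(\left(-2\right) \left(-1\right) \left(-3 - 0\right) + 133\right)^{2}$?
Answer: $16129$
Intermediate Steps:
$\left(\left(-2\right) \left(-1\right) \left(-3 - 0\right) + 133\right)^{2} = \left(2 \left(-3 + 0\right) + 133\right)^{2} = \left(2 \left(-3\right) + 133\right)^{2} = \left(-6 + 133\right)^{2} = 127^{2} = 16129$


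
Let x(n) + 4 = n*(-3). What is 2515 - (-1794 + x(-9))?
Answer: 4286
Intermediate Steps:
x(n) = -4 - 3*n (x(n) = -4 + n*(-3) = -4 - 3*n)
2515 - (-1794 + x(-9)) = 2515 - (-1794 + (-4 - 3*(-9))) = 2515 - (-1794 + (-4 + 27)) = 2515 - (-1794 + 23) = 2515 - 1*(-1771) = 2515 + 1771 = 4286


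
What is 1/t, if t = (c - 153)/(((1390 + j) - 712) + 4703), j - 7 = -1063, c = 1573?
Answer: 865/284 ≈ 3.0458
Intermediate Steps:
j = -1056 (j = 7 - 1063 = -1056)
t = 284/865 (t = (1573 - 153)/(((1390 - 1056) - 712) + 4703) = 1420/((334 - 712) + 4703) = 1420/(-378 + 4703) = 1420/4325 = 1420*(1/4325) = 284/865 ≈ 0.32832)
1/t = 1/(284/865) = 865/284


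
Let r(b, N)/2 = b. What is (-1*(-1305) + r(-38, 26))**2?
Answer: 1510441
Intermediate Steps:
r(b, N) = 2*b
(-1*(-1305) + r(-38, 26))**2 = (-1*(-1305) + 2*(-38))**2 = (1305 - 76)**2 = 1229**2 = 1510441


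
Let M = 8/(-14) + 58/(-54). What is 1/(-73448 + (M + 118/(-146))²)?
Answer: -190357209/13980210193316 ≈ -1.3616e-5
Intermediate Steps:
M = -311/189 (M = 8*(-1/14) + 58*(-1/54) = -4/7 - 29/27 = -311/189 ≈ -1.6455)
1/(-73448 + (M + 118/(-146))²) = 1/(-73448 + (-311/189 + 118/(-146))²) = 1/(-73448 + (-311/189 + 118*(-1/146))²) = 1/(-73448 + (-311/189 - 59/73)²) = 1/(-73448 + (-33854/13797)²) = 1/(-73448 + 1146093316/190357209) = 1/(-13980210193316/190357209) = -190357209/13980210193316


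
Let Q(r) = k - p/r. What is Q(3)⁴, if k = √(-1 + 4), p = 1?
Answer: 892/81 - 112*√3/27 ≈ 3.8275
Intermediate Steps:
k = √3 ≈ 1.7320
Q(r) = √3 - 1/r
Q(3)⁴ = (√3 - 1/3)⁴ = (√3 - 1*⅓)⁴ = (√3 - ⅓)⁴ = (-⅓ + √3)⁴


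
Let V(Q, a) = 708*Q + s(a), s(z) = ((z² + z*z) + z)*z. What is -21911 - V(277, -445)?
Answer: 175826198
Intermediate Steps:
s(z) = z*(z + 2*z²) (s(z) = ((z² + z²) + z)*z = (2*z² + z)*z = (z + 2*z²)*z = z*(z + 2*z²))
V(Q, a) = 708*Q + a²*(1 + 2*a)
-21911 - V(277, -445) = -21911 - (708*277 + (-445)²*(1 + 2*(-445))) = -21911 - (196116 + 198025*(1 - 890)) = -21911 - (196116 + 198025*(-889)) = -21911 - (196116 - 176044225) = -21911 - 1*(-175848109) = -21911 + 175848109 = 175826198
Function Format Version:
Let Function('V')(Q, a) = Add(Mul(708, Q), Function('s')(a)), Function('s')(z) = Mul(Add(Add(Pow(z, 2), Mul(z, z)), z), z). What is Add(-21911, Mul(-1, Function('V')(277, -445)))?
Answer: 175826198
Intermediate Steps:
Function('s')(z) = Mul(z, Add(z, Mul(2, Pow(z, 2)))) (Function('s')(z) = Mul(Add(Add(Pow(z, 2), Pow(z, 2)), z), z) = Mul(Add(Mul(2, Pow(z, 2)), z), z) = Mul(Add(z, Mul(2, Pow(z, 2))), z) = Mul(z, Add(z, Mul(2, Pow(z, 2)))))
Function('V')(Q, a) = Add(Mul(708, Q), Mul(Pow(a, 2), Add(1, Mul(2, a))))
Add(-21911, Mul(-1, Function('V')(277, -445))) = Add(-21911, Mul(-1, Add(Mul(708, 277), Mul(Pow(-445, 2), Add(1, Mul(2, -445)))))) = Add(-21911, Mul(-1, Add(196116, Mul(198025, Add(1, -890))))) = Add(-21911, Mul(-1, Add(196116, Mul(198025, -889)))) = Add(-21911, Mul(-1, Add(196116, -176044225))) = Add(-21911, Mul(-1, -175848109)) = Add(-21911, 175848109) = 175826198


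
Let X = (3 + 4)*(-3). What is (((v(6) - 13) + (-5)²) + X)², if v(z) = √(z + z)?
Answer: 93 - 36*√3 ≈ 30.646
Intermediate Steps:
v(z) = √2*√z (v(z) = √(2*z) = √2*√z)
X = -21 (X = 7*(-3) = -21)
(((v(6) - 13) + (-5)²) + X)² = (((√2*√6 - 13) + (-5)²) - 21)² = (((2*√3 - 13) + 25) - 21)² = (((-13 + 2*√3) + 25) - 21)² = ((12 + 2*√3) - 21)² = (-9 + 2*√3)²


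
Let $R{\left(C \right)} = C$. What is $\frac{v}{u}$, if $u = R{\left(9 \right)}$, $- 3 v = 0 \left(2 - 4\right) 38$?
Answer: $0$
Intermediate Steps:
$v = 0$ ($v = - \frac{0 \left(2 - 4\right) 38}{3} = - \frac{0 \left(-2\right) 38}{3} = - \frac{0 \cdot 38}{3} = \left(- \frac{1}{3}\right) 0 = 0$)
$u = 9$
$\frac{v}{u} = \frac{1}{9} \cdot 0 = 0$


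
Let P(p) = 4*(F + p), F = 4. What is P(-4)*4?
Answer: 0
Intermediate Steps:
P(p) = 16 + 4*p (P(p) = 4*(4 + p) = 16 + 4*p)
P(-4)*4 = (16 + 4*(-4))*4 = (16 - 16)*4 = 0*4 = 0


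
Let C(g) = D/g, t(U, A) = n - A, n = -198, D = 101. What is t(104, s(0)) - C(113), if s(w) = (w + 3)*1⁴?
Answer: -22814/113 ≈ -201.89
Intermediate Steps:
s(w) = 3 + w (s(w) = (3 + w)*1 = 3 + w)
t(U, A) = -198 - A
C(g) = 101/g
t(104, s(0)) - C(113) = (-198 - (3 + 0)) - 101/113 = (-198 - 1*3) - 101/113 = (-198 - 3) - 1*101/113 = -201 - 101/113 = -22814/113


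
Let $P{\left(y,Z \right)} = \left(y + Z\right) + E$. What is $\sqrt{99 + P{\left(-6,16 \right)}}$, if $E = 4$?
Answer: $\sqrt{113} \approx 10.63$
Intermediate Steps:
$P{\left(y,Z \right)} = 4 + Z + y$ ($P{\left(y,Z \right)} = \left(y + Z\right) + 4 = \left(Z + y\right) + 4 = 4 + Z + y$)
$\sqrt{99 + P{\left(-6,16 \right)}} = \sqrt{99 + \left(4 + 16 - 6\right)} = \sqrt{99 + 14} = \sqrt{113}$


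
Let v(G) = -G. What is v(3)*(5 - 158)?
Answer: 459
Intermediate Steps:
v(3)*(5 - 158) = (-1*3)*(5 - 158) = -3*(-153) = 459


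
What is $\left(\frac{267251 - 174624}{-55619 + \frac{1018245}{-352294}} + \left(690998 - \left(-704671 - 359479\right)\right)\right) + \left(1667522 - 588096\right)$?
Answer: $\frac{55544176872942256}{19595258231} \approx 2.8346 \cdot 10^{6}$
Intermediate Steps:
$\left(\frac{267251 - 174624}{-55619 + \frac{1018245}{-352294}} + \left(690998 - \left(-704671 - 359479\right)\right)\right) + \left(1667522 - 588096\right) = \left(\frac{92627}{-55619 + 1018245 \left(- \frac{1}{352294}\right)} + \left(690998 - \left(-704671 - 359479\right)\right)\right) + \left(1667522 - 588096\right) = \left(\frac{92627}{-55619 - \frac{1018245}{352294}} + \left(690998 - -1064150\right)\right) + 1079426 = \left(\frac{92627}{- \frac{19595258231}{352294}} + \left(690998 + 1064150\right)\right) + 1079426 = \left(92627 \left(- \frac{352294}{19595258231}\right) + 1755148\right) + 1079426 = \left(- \frac{32631936338}{19595258231} + 1755148\right) + 1079426 = \frac{34392545661686850}{19595258231} + 1079426 = \frac{55544176872942256}{19595258231}$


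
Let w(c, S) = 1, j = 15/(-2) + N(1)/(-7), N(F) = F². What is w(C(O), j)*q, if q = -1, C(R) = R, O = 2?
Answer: -1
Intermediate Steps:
j = -107/14 (j = 15/(-2) + 1²/(-7) = 15*(-½) + 1*(-⅐) = -15/2 - ⅐ = -107/14 ≈ -7.6429)
w(C(O), j)*q = 1*(-1) = -1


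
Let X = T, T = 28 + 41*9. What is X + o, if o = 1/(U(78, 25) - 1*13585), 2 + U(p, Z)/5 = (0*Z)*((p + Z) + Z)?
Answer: 5397214/13595 ≈ 397.00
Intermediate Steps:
T = 397 (T = 28 + 369 = 397)
X = 397
U(p, Z) = -10 (U(p, Z) = -10 + 5*((0*Z)*((p + Z) + Z)) = -10 + 5*(0*((Z + p) + Z)) = -10 + 5*(0*(p + 2*Z)) = -10 + 5*0 = -10 + 0 = -10)
o = -1/13595 (o = 1/(-10 - 1*13585) = 1/(-10 - 13585) = 1/(-13595) = -1/13595 ≈ -7.3556e-5)
X + o = 397 - 1/13595 = 5397214/13595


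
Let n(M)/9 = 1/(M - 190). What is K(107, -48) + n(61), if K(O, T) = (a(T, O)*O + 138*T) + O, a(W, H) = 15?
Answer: -211219/43 ≈ -4912.1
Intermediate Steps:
K(O, T) = 16*O + 138*T (K(O, T) = (15*O + 138*T) + O = 16*O + 138*T)
n(M) = 9/(-190 + M) (n(M) = 9/(M - 190) = 9/(-190 + M))
K(107, -48) + n(61) = (16*107 + 138*(-48)) + 9/(-190 + 61) = (1712 - 6624) + 9/(-129) = -4912 + 9*(-1/129) = -4912 - 3/43 = -211219/43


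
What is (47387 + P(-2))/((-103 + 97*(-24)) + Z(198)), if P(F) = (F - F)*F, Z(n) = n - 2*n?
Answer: -47387/2629 ≈ -18.025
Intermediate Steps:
Z(n) = -n
P(F) = 0 (P(F) = 0*F = 0)
(47387 + P(-2))/((-103 + 97*(-24)) + Z(198)) = (47387 + 0)/((-103 + 97*(-24)) - 1*198) = 47387/((-103 - 2328) - 198) = 47387/(-2431 - 198) = 47387/(-2629) = 47387*(-1/2629) = -47387/2629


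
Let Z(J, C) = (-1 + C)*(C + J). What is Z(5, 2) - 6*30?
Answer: -173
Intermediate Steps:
Z(5, 2) - 6*30 = (2² - 1*2 - 1*5 + 2*5) - 6*30 = (4 - 2 - 5 + 10) - 180 = 7 - 180 = -173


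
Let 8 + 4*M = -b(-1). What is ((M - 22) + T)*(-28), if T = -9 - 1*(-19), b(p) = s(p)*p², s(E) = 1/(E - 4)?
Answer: 1953/5 ≈ 390.60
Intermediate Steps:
s(E) = 1/(-4 + E)
b(p) = p²/(-4 + p)
M = -39/20 (M = -2 + (-(-1)²/(-4 - 1))/4 = -2 + (-1/(-5))/4 = -2 + (-(-1)/5)/4 = -2 + (-1*(-⅕))/4 = -2 + (¼)*(⅕) = -2 + 1/20 = -39/20 ≈ -1.9500)
T = 10 (T = -9 + 19 = 10)
((M - 22) + T)*(-28) = ((-39/20 - 22) + 10)*(-28) = (-479/20 + 10)*(-28) = -279/20*(-28) = 1953/5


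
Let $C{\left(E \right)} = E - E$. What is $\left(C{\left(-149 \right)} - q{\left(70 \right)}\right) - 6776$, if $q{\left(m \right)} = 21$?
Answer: $-6797$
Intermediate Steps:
$C{\left(E \right)} = 0$
$\left(C{\left(-149 \right)} - q{\left(70 \right)}\right) - 6776 = \left(0 - 21\right) - 6776 = -21 - 6776 = -6797$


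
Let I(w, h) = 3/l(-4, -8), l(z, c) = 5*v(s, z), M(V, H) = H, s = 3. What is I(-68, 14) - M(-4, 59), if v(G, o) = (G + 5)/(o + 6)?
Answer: -1177/20 ≈ -58.850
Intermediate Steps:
v(G, o) = (5 + G)/(6 + o)
l(z, c) = 40/(6 + z) (l(z, c) = 5*((5 + 3)/(6 + z)) = 5*(8/(6 + z)) = 40/(6 + z))
I(w, h) = 3/20 (I(w, h) = 3/((40/(6 - 4))) = 3/((40/2)) = 3/((40*(½))) = 3/20)
I(-68, 14) - M(-4, 59) = 3/20 - 1*59 = 3/20 - 59 = -1177/20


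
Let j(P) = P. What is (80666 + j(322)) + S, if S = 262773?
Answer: 343761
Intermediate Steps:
(80666 + j(322)) + S = (80666 + 322) + 262773 = 80988 + 262773 = 343761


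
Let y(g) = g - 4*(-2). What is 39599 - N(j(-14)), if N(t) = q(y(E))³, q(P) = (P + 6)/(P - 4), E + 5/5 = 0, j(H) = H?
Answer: 1066976/27 ≈ 39518.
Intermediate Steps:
E = -1 (E = -1 + 0 = -1)
y(g) = 8 + g (y(g) = g + 8 = 8 + g)
q(P) = (6 + P)/(-4 + P)
N(t) = 2197/27 (N(t) = ((6 + (8 - 1))/(-4 + (8 - 1)))³ = ((6 + 7)/(-4 + 7))³ = (13/3)³ = 2197/27)
39599 - N(j(-14)) = 39599 - 1*2197/27 = 39599 - 2197/27 = 1066976/27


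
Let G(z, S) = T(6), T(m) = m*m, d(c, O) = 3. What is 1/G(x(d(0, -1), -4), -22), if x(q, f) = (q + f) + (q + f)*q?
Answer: 1/36 ≈ 0.027778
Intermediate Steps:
x(q, f) = f + q + q*(f + q) (x(q, f) = (f + q) + (f + q)*q = (f + q) + q*(f + q) = f + q + q*(f + q))
T(m) = m²
G(z, S) = 36 (G(z, S) = 6² = 36)
1/G(x(d(0, -1), -4), -22) = 1/36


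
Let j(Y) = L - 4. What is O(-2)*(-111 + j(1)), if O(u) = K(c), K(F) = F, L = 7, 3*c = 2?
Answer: -72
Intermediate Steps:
c = ⅔ (c = (⅓)*2 = ⅔ ≈ 0.66667)
j(Y) = 3 (j(Y) = 7 - 4 = 3)
O(u) = ⅔
O(-2)*(-111 + j(1)) = 2*(-111 + 3)/3 = (⅔)*(-108) = -72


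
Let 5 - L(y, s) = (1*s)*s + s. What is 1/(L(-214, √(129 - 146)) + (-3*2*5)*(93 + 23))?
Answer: I/(√17 - 3458*I) ≈ -0.00028918 + 3.4481e-7*I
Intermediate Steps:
L(y, s) = 5 - s - s² (L(y, s) = 5 - ((1*s)*s + s) = 5 - (s*s + s) = 5 - (s² + s) = 5 - (s + s²) = 5 + (-s - s²) = 5 - s - s²)
1/(L(-214, √(129 - 146)) + (-3*2*5)*(93 + 23)) = 1/((5 - √(129 - 146) - (√(129 - 146))²) + (-3*2*5)*(93 + 23)) = 1/((5 - √(-17) - (√(-17))²) - 6*5*116) = 1/((5 - I*√17 - (I*√17)²) - 30*116) = 1/((5 - I*√17 - 1*(-17)) - 3480) = 1/((5 - I*√17 + 17) - 3480) = 1/((22 - I*√17) - 3480) = 1/(-3458 - I*√17)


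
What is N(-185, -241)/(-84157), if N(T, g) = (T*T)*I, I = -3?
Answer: 102675/84157 ≈ 1.2200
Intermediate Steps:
N(T, g) = -3*T² (N(T, g) = (T*T)*(-3) = T²*(-3) = -3*T²)
N(-185, -241)/(-84157) = -3*(-185)²/(-84157) = -3*34225*(-1/84157) = -102675*(-1/84157) = 102675/84157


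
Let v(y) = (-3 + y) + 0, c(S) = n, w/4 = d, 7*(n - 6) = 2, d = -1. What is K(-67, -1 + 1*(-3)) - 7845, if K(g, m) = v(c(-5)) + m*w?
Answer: -54780/7 ≈ -7825.7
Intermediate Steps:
n = 44/7 (n = 6 + (⅐)*2 = 6 + 2/7 = 44/7 ≈ 6.2857)
w = -4 (w = 4*(-1) = -4)
c(S) = 44/7
v(y) = -3 + y
K(g, m) = 23/7 - 4*m (K(g, m) = (-3 + 44/7) + m*(-4) = 23/7 - 4*m)
K(-67, -1 + 1*(-3)) - 7845 = (23/7 - 4*(-1 + 1*(-3))) - 7845 = (23/7 - 4*(-1 - 3)) - 7845 = (23/7 - 4*(-4)) - 7845 = (23/7 + 16) - 7845 = 135/7 - 7845 = -54780/7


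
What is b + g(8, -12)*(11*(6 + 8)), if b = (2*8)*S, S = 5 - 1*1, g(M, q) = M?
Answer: 1296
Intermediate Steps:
S = 4 (S = 5 - 1 = 4)
b = 64 (b = (2*8)*4 = 16*4 = 64)
b + g(8, -12)*(11*(6 + 8)) = 64 + 8*(11*(6 + 8)) = 64 + 8*(11*14) = 64 + 8*154 = 64 + 1232 = 1296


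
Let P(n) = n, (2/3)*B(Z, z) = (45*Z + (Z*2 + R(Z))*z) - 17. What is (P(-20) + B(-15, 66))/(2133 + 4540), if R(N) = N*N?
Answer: 18247/6673 ≈ 2.7345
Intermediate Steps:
R(N) = N²
B(Z, z) = -51/2 + 135*Z/2 + 3*z*(Z² + 2*Z)/2 (B(Z, z) = 3*((45*Z + (Z*2 + Z²)*z) - 17)/2 = 3*((45*Z + (2*Z + Z²)*z) - 17)/2 = 3*((45*Z + (Z² + 2*Z)*z) - 17)/2 = 3*((45*Z + z*(Z² + 2*Z)) - 17)/2 = 3*(-17 + 45*Z + z*(Z² + 2*Z))/2 = -51/2 + 135*Z/2 + 3*z*(Z² + 2*Z)/2)
(P(-20) + B(-15, 66))/(2133 + 4540) = (-20 + (-51/2 + (135/2)*(-15) + 3*(-15)*66 + (3/2)*66*(-15)²))/(2133 + 4540) = (-20 + (-51/2 - 2025/2 - 2970 + (3/2)*66*225))/6673 = (-20 + (-51/2 - 2025/2 - 2970 + 22275))*(1/6673) = (-20 + 18267)*(1/6673) = 18247*(1/6673) = 18247/6673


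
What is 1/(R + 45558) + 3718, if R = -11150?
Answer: 127928945/34408 ≈ 3718.0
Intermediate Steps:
1/(R + 45558) + 3718 = 1/(-11150 + 45558) + 3718 = 1/34408 + 3718 = 127928945/34408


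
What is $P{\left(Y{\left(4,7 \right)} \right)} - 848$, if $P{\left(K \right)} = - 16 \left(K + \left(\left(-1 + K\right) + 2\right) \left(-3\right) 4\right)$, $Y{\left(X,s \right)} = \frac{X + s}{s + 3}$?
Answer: $- \frac{2312}{5} \approx -462.4$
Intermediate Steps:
$Y{\left(X,s \right)} = \frac{X + s}{3 + s}$
$P{\left(K \right)} = 192 + 176 K$ ($P{\left(K \right)} = - 16 \left(K + \left(1 + K\right) \left(-3\right) 4\right) = - 16 \left(K + \left(-3 - 3 K\right) 4\right) = - 16 \left(K - \left(12 + 12 K\right)\right) = - 16 \left(-12 - 11 K\right) = 192 + 176 K$)
$P{\left(Y{\left(4,7 \right)} \right)} - 848 = \left(192 + 176 \frac{4 + 7}{3 + 7}\right) - 848 = \left(192 + 176 \cdot \frac{1}{10} \cdot 11\right) - 848 = \left(192 + 176 \cdot \frac{11}{10}\right) - 848 = \left(192 + \frac{968}{5}\right) - 848 = \frac{1928}{5} - 848 = - \frac{2312}{5}$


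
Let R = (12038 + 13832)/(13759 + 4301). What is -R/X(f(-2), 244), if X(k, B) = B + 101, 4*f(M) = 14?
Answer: -2587/623070 ≈ -0.0041520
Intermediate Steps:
f(M) = 7/2 (f(M) = (¼)*14 = 7/2)
X(k, B) = 101 + B
R = 2587/1806 (R = 25870/18060 = 25870*(1/18060) = 2587/1806 ≈ 1.4324)
-R/X(f(-2), 244) = -2587/(1806*(101 + 244)) = -2587/(1806*345) = -1*2587/623070 = -2587/623070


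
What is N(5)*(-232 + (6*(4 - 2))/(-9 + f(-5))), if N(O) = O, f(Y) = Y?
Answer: -8150/7 ≈ -1164.3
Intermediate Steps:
N(5)*(-232 + (6*(4 - 2))/(-9 + f(-5))) = 5*(-232 + (6*(4 - 2))/(-9 - 5)) = 5*(-232 + (6*2)/(-14)) = 5*(-232 - 1/14*12) = 5*(-232 - 6/7) = 5*(-1630/7) = -8150/7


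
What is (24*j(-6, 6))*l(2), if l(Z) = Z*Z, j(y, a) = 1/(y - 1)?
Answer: -96/7 ≈ -13.714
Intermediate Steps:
j(y, a) = 1/(-1 + y)
l(Z) = Z²
(24*j(-6, 6))*l(2) = (24/(-1 - 6))*2² = (24/(-7))*4 = (24*(-⅐))*4 = -24/7*4 = -96/7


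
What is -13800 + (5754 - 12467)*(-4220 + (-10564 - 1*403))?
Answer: 101936531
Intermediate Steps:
-13800 + (5754 - 12467)*(-4220 + (-10564 - 1*403)) = -13800 - 6713*(-4220 + (-10564 - 403)) = -13800 - 6713*(-4220 - 10967) = -13800 - 6713*(-15187) = -13800 + 101950331 = 101936531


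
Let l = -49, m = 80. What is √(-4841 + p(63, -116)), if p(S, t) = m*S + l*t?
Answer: √5883 ≈ 76.701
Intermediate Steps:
p(S, t) = -49*t + 80*S (p(S, t) = 80*S - 49*t = -49*t + 80*S)
√(-4841 + p(63, -116)) = √(-4841 + (-49*(-116) + 80*63)) = √(-4841 + (5684 + 5040)) = √(-4841 + 10724) = √5883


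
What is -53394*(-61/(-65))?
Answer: -3257034/65 ≈ -50108.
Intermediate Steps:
-53394*(-61/(-65)) = -53394*(-61*(-1/65)) = -53394*61/65 = -1618*2013/65 = -3257034/65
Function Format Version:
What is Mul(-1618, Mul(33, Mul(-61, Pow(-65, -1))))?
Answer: Rational(-3257034, 65) ≈ -50108.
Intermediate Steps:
Mul(-1618, Mul(33, Mul(-61, Pow(-65, -1)))) = Mul(-1618, Mul(33, Mul(-61, Rational(-1, 65)))) = Mul(-1618, Mul(33, Rational(61, 65))) = Mul(-1618, Rational(2013, 65)) = Rational(-3257034, 65)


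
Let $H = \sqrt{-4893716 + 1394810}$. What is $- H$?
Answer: $- i \sqrt{3498906} \approx - 1870.5 i$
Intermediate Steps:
$H = i \sqrt{3498906}$ ($H = \sqrt{-3498906} = i \sqrt{3498906} \approx 1870.5 i$)
$- H = - i \sqrt{3498906}$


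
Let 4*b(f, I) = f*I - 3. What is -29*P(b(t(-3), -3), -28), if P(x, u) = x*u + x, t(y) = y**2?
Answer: -11745/2 ≈ -5872.5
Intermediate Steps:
b(f, I) = -3/4 + I*f/4 (b(f, I) = (f*I - 3)/4 = (I*f - 3)/4 = (-3 + I*f)/4 = -3/4 + I*f/4)
P(x, u) = x + u*x (P(x, u) = u*x + x = x + u*x)
-29*P(b(t(-3), -3), -28) = -29*(-3/4 + (1/4)*(-3)*(-3)**2)*(1 - 28) = -29*(-3/4 + (1/4)*(-3)*9)*(-27) = -29*(-3/4 - 27/4)*(-27) = -(-435)*(-27)/2 = -29*405/2 = -11745/2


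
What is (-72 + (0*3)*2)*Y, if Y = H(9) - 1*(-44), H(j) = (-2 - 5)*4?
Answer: -1152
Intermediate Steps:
H(j) = -28 (H(j) = -7*4 = -28)
Y = 16 (Y = -28 - 1*(-44) = -28 + 44 = 16)
(-72 + (0*3)*2)*Y = (-72 + (0*3)*2)*16 = (-72 + 0*2)*16 = (-72 + 0)*16 = -72*16 = -1152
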